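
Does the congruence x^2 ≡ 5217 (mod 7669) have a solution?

(5217|7669)
  = (7669|5217)    [QR: 5217 ≡ 1 mod 4, sign kept]
  = (2452|5217)    [7669 ≡ 2452 mod 5217]
  = (613|5217)    [5217 ≡ 1 mod 8 ⇒ (2|5217)^2 = +1]
  = (5217|613)    [QR: 613 ≡ 1 mod 4, sign kept]
  = (313|613)    [5217 ≡ 313 mod 613]
  = (613|313)    [QR: 313 ≡ 1 mod 4, sign kept]
  = (300|313)    [613 ≡ 300 mod 313]
  = (75|313)    [313 ≡ 1 mod 8 ⇒ (2|313)^2 = +1]
  = (313|75)    [QR: 313 ≡ 1 mod 4, sign kept]
  = (13|75)    [313 ≡ 13 mod 75]
  = (75|13)    [QR: 13 ≡ 1 mod 4, sign kept]
  = (10|13)    [75 ≡ 10 mod 13]
  = -(5|13)    [13 ≡ 5 mod 8 ⇒ (2|13) = -1]
  = -(13|5)    [QR: 5 ≡ 1 mod 4, sign kept]
  = -(3|5)    [13 ≡ 3 mod 5]
  = -(5|3)    [QR: 5 ≡ 1 mod 4, sign kept]
  = -(2|3)    [5 ≡ 2 mod 3]
  = (1|3)    [3 ≡ 3 mod 8 ⇒ (2|3) = -1]
  = 1    [(1|3) = 1]
The Legendre symbol is 1, so x^2 ≡ 5217 (mod 7669) has solution.

yes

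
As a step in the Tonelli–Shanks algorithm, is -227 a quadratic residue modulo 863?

(-227/863)
  = (636/863)    [-227 ≡ 636 mod 863]
  = (159/863)    [863 ≡ 7 mod 8 ⇒ (2/863)^2 = +1]
  = -(863/159)    [QR: both ≡ 3 mod 4, sign flips]
  = -(68/159)    [863 ≡ 68 mod 159]
  = -(17/159)    [159 ≡ 7 mod 8 ⇒ (2/159)^2 = +1]
  = -(159/17)    [QR: 17 ≡ 1 mod 4, sign kept]
  = -(6/17)    [159 ≡ 6 mod 17]
  = -(3/17)    [17 ≡ 1 mod 8 ⇒ (2/17) = +1]
  = -(17/3)    [QR: 17 ≡ 1 mod 4, sign kept]
  = -(2/3)    [17 ≡ 2 mod 3]
  = (1/3)    [3 ≡ 3 mod 8 ⇒ (2/3) = -1]
  = 1    [(1/3) = 1]
(-227/863) = 1, and 863 is prime, so -227 is a quadratic residue mod 863.

yes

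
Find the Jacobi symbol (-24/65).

-1

Reduce the numerator: -24 ≡ 41 (mod 65), so (-24/65) = (41/65).
41 ≡ 1 (mod 4), so quadratic reciprocity gives (41/65) = (65/41). Reduce: 65 ≡ 24 (mod 41). Now have (24/41).
Factor out 2: 24 = 2^3·3. Since 41 ≡ 1 (mod 8), (2/41) = +1, and (2/41)^3 = +1. Now have (3/41).
41 ≡ 1 (mod 4), so quadratic reciprocity gives (3/41) = (41/3). Reduce: 41 ≡ 2 (mod 3). Now have (2/3).
Factor out 2: 2 = 2. Since 3 ≡ 3 (mod 8), (2/3) = -1. Now have -(1/3).
(1/3) = 1. Collecting the sign factors: -1.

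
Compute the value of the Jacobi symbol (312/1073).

(312/1073)
  = (39/1073)    [1073 ≡ 1 mod 8 ⇒ (2/1073)^3 = +1]
  = (1073/39)    [QR: 1073 ≡ 1 mod 4, sign kept]
  = (20/39)    [1073 ≡ 20 mod 39]
  = (5/39)    [39 ≡ 7 mod 8 ⇒ (2/39)^2 = +1]
  = (39/5)    [QR: 5 ≡ 1 mod 4, sign kept]
  = (4/5)    [39 ≡ 4 mod 5]
  = (1/5)    [5 ≡ 5 mod 8 ⇒ (2/5)^2 = +1]
  = 1    [(1/5) = 1]

1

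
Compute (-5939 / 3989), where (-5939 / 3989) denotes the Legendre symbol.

(-5939 / 3989)
  = (5939 / 3989)    [3989 ≡ 1 mod 4 ⇒ (-1 / 3989) = +1]
  = (1950 / 3989)    [5939 ≡ 1950 mod 3989]
  = -(975 / 3989)    [3989 ≡ 5 mod 8 ⇒ (2 / 3989) = -1]
  = -(3989 / 975)    [QR: 3989 ≡ 1 mod 4, sign kept]
  = -(89 / 975)    [3989 ≡ 89 mod 975]
  = -(975 / 89)    [QR: 89 ≡ 1 mod 4, sign kept]
  = -(85 / 89)    [975 ≡ 85 mod 89]
  = -(89 / 85)    [QR: 85 ≡ 1 mod 4, sign kept]
  = -(4 / 85)    [89 ≡ 4 mod 85]
  = -(1 / 85)    [85 ≡ 5 mod 8 ⇒ (2 / 85)^2 = +1]
  = -1    [(1 / 85) = 1]

-1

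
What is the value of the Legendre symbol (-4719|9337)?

Pull out -1: (-4719|9337) = (-1|9337)·(4719|9337). Since 9337 ≡ 1 (mod 4), (-1|9337) = +1. Now have (4719|9337).
9337 ≡ 1 (mod 4), so quadratic reciprocity gives (4719|9337) = (9337|4719). Reduce: 9337 ≡ 4618 (mod 4719). Now have (4618|4719).
Factor out 2: 4618 = 2·2309. Since 4719 ≡ 7 (mod 8), (2|4719) = +1. Now have (2309|4719).
2309 ≡ 1 (mod 4), so quadratic reciprocity gives (2309|4719) = (4719|2309). Reduce: 4719 ≡ 101 (mod 2309). Now have (101|2309).
101 ≡ 1 (mod 4), so quadratic reciprocity gives (101|2309) = (2309|101). Reduce: 2309 ≡ 87 (mod 101). Now have (87|101).
101 ≡ 1 (mod 4), so quadratic reciprocity gives (87|101) = (101|87). Reduce: 101 ≡ 14 (mod 87). Now have (14|87).
Factor out 2: 14 = 2·7. Since 87 ≡ 7 (mod 8), (2|87) = +1. Now have (7|87).
Both 7 ≡ 3 and 87 ≡ 3 (mod 4), so reciprocity gives (7|87) = -(87|7). Reduce: 87 ≡ 3 (mod 7). Now have -(3|7).
Both 3 ≡ 3 and 7 ≡ 3 (mod 4), so reciprocity gives (3|7) = -(7|3). Reduce: 7 ≡ 1 (mod 3). Now have (1|3).
(1|3) = 1. Collecting the sign factors: 1.

1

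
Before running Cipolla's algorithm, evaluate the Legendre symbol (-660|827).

Reduce the numerator: -660 ≡ 167 (mod 827), so (-660|827) = (167|827).
Both 167 ≡ 3 and 827 ≡ 3 (mod 4), so reciprocity gives (167|827) = -(827|167). Reduce: 827 ≡ 159 (mod 167). Now have -(159|167).
Both 159 ≡ 3 and 167 ≡ 3 (mod 4), so reciprocity gives (159|167) = -(167|159). Reduce: 167 ≡ 8 (mod 159). Now have (8|159).
Factor out 2: 8 = 2^3. Since 159 ≡ 7 (mod 8), (2|159) = +1, and (2|159)^3 = +1. Now have (1|159).
(1|159) = 1. Collecting the sign factors: 1.

1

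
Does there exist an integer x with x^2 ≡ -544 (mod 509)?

(-544/509)
  = (474/509)    [-544 ≡ 474 mod 509]
  = -(237/509)    [509 ≡ 5 mod 8 ⇒ (2/509) = -1]
  = -(509/237)    [QR: 237 ≡ 1 mod 4, sign kept]
  = -(35/237)    [509 ≡ 35 mod 237]
  = -(237/35)    [QR: 237 ≡ 1 mod 4, sign kept]
  = -(27/35)    [237 ≡ 27 mod 35]
  = (35/27)    [QR: both ≡ 3 mod 4, sign flips]
  = (8/27)    [35 ≡ 8 mod 27]
  = -(1/27)    [27 ≡ 3 mod 8 ⇒ (2/27)^3 = -1]
  = -1    [(1/27) = 1]
The Legendre symbol is -1, so x^2 ≡ -544 (mod 509) has no solution.

no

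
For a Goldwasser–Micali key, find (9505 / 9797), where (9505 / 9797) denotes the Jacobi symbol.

9505 ≡ 1 (mod 4), so quadratic reciprocity gives (9505 / 9797) = (9797 / 9505). Reduce: 9797 ≡ 292 (mod 9505). Now have (292 / 9505).
Factor out 2: 292 = 2^2·73. Since 9505 ≡ 1 (mod 8), (2 / 9505) = +1, and (2 / 9505)^2 = +1. Now have (73 / 9505).
73 ≡ 1 (mod 4), so quadratic reciprocity gives (73 / 9505) = (9505 / 73). Reduce: 9505 ≡ 15 (mod 73). Now have (15 / 73).
73 ≡ 1 (mod 4), so quadratic reciprocity gives (15 / 73) = (73 / 15). Reduce: 73 ≡ 13 (mod 15). Now have (13 / 15).
13 ≡ 1 (mod 4), so quadratic reciprocity gives (13 / 15) = (15 / 13). Reduce: 15 ≡ 2 (mod 13). Now have (2 / 13).
Factor out 2: 2 = 2. Since 13 ≡ 5 (mod 8), (2 / 13) = -1. Now have -(1 / 13).
(1 / 13) = 1. Collecting the sign factors: -1.

-1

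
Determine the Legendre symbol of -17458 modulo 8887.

Reduce the numerator: -17458 ≡ 316 (mod 8887), so (-17458 / 8887) = (316 / 8887).
Factor out 2: 316 = 2^2·79. Since 8887 ≡ 7 (mod 8), (2 / 8887) = +1, and (2 / 8887)^2 = +1. Now have (79 / 8887).
Both 79 ≡ 3 and 8887 ≡ 3 (mod 4), so reciprocity gives (79 / 8887) = -(8887 / 79). Reduce: 8887 ≡ 39 (mod 79). Now have -(39 / 79).
Both 39 ≡ 3 and 79 ≡ 3 (mod 4), so reciprocity gives (39 / 79) = -(79 / 39). Reduce: 79 ≡ 1 (mod 39). Now have (1 / 39).
(1 / 39) = 1. Collecting the sign factors: 1.

1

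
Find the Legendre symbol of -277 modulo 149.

-1

Pull out -1: (-277|149) = (-1|149)·(277|149). Since 149 ≡ 1 (mod 4), (-1|149) = +1. Now have (277|149).
Reduce the numerator: 277 ≡ 128 (mod 149), so (277|149) = (128|149).
Factor out 2: 128 = 2^7. Since 149 ≡ 5 (mod 8), (2|149) = -1, and (2|149)^7 = -1. Now have -(1|149).
(1|149) = 1. Collecting the sign factors: -1.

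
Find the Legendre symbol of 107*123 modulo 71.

-1

By multiplicativity, (107·123/71) = (107/71)·(123/71).
First factor (107/71):
Reduce the numerator: 107 ≡ 36 (mod 71), so (107/71) = (36/71).
Factor out 2: 36 = 2^2·9. Since 71 ≡ 7 (mod 8), (2/71) = +1, and (2/71)^2 = +1. Now have (9/71).
9 ≡ 1 (mod 4), so quadratic reciprocity gives (9/71) = (71/9). Reduce: 71 ≡ 8 (mod 9). Now have (8/9).
Factor out 2: 8 = 2^3. Since 9 ≡ 1 (mod 8), (2/9) = +1, and (2/9)^3 = +1. Now have (1/9).
(1/9) = 1. Collecting the sign factors: 1.
Second factor (123/71):
Reduce the numerator: 123 ≡ 52 (mod 71), so (123/71) = (52/71).
Factor out 2: 52 = 2^2·13. Since 71 ≡ 7 (mod 8), (2/71) = +1, and (2/71)^2 = +1. Now have (13/71).
13 ≡ 1 (mod 4), so quadratic reciprocity gives (13/71) = (71/13). Reduce: 71 ≡ 6 (mod 13). Now have (6/13).
Factor out 2: 6 = 2·3. Since 13 ≡ 5 (mod 8), (2/13) = -1. Now have -(3/13).
13 ≡ 1 (mod 4), so quadratic reciprocity gives (3/13) = (13/3). Reduce: 13 ≡ 1 (mod 3). Now have -(1/3).
(1/3) = 1. Collecting the sign factors: -1.
Product: (1)·(-1) = -1.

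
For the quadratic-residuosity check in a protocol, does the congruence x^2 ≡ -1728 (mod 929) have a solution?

(-1728/929)
  = (130/929)    [-1728 ≡ 130 mod 929]
  = (65/929)    [929 ≡ 1 mod 8 ⇒ (2/929) = +1]
  = (929/65)    [QR: 65 ≡ 1 mod 4, sign kept]
  = (19/65)    [929 ≡ 19 mod 65]
  = (65/19)    [QR: 65 ≡ 1 mod 4, sign kept]
  = (8/19)    [65 ≡ 8 mod 19]
  = -(1/19)    [19 ≡ 3 mod 8 ⇒ (2/19)^3 = -1]
  = -1    [(1/19) = 1]
The Legendre symbol is -1, so x^2 ≡ -1728 (mod 929) has no solution.

no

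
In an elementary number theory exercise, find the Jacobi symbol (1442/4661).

Factor out 2: 1442 = 2·721. Since 4661 ≡ 5 (mod 8), (2/4661) = -1. Now have -(721/4661).
721 ≡ 1 (mod 4), so quadratic reciprocity gives (721/4661) = (4661/721). Reduce: 4661 ≡ 335 (mod 721). Now have -(335/721).
721 ≡ 1 (mod 4), so quadratic reciprocity gives (335/721) = (721/335). Reduce: 721 ≡ 51 (mod 335). Now have -(51/335).
Both 51 ≡ 3 and 335 ≡ 3 (mod 4), so reciprocity gives (51/335) = -(335/51). Reduce: 335 ≡ 29 (mod 51). Now have (29/51).
29 ≡ 1 (mod 4), so quadratic reciprocity gives (29/51) = (51/29). Reduce: 51 ≡ 22 (mod 29). Now have (22/29).
Factor out 2: 22 = 2·11. Since 29 ≡ 5 (mod 8), (2/29) = -1. Now have -(11/29).
29 ≡ 1 (mod 4), so quadratic reciprocity gives (11/29) = (29/11). Reduce: 29 ≡ 7 (mod 11). Now have -(7/11).
Both 7 ≡ 3 and 11 ≡ 3 (mod 4), so reciprocity gives (7/11) = -(11/7). Reduce: 11 ≡ 4 (mod 7). Now have (4/7).
Factor out 2: 4 = 2^2. Since 7 ≡ 7 (mod 8), (2/7) = +1, and (2/7)^2 = +1. Now have (1/7).
(1/7) = 1. Collecting the sign factors: 1.

1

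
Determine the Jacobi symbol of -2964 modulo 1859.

0

(-2964/1859)
  = (754/1859)    [-2964 ≡ 754 mod 1859]
  = -(377/1859)    [1859 ≡ 3 mod 8 ⇒ (2/1859) = -1]
  = -(1859/377)    [QR: 377 ≡ 1 mod 4, sign kept]
  = -(351/377)    [1859 ≡ 351 mod 377]
  = -(377/351)    [QR: 377 ≡ 1 mod 4, sign kept]
  = -(26/351)    [377 ≡ 26 mod 351]
  = -(13/351)    [351 ≡ 7 mod 8 ⇒ (2/351) = +1]
  = -(351/13)    [QR: 13 ≡ 1 mod 4, sign kept]
  = -(0/13)    [351 ≡ 0 mod 13]
  = 0    [numerator 0, gcd > 1]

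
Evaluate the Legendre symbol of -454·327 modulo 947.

1

By multiplicativity, (-454·327 / 947) = (-454 / 947)·(327 / 947).
First factor (-454 / 947):
(-454 / 947)
  = (493 / 947)    [-454 ≡ 493 mod 947]
  = (947 / 493)    [QR: 493 ≡ 1 mod 4, sign kept]
  = (454 / 493)    [947 ≡ 454 mod 493]
  = -(227 / 493)    [493 ≡ 5 mod 8 ⇒ (2 / 493) = -1]
  = -(493 / 227)    [QR: 493 ≡ 1 mod 4, sign kept]
  = -(39 / 227)    [493 ≡ 39 mod 227]
  = (227 / 39)    [QR: both ≡ 3 mod 4, sign flips]
  = (32 / 39)    [227 ≡ 32 mod 39]
  = (1 / 39)    [39 ≡ 7 mod 8 ⇒ (2 / 39)^5 = +1]
  = 1    [(1 / 39) = 1]
Second factor (327 / 947):
(327 / 947)
  = -(947 / 327)    [QR: both ≡ 3 mod 4, sign flips]
  = -(293 / 327)    [947 ≡ 293 mod 327]
  = -(327 / 293)    [QR: 293 ≡ 1 mod 4, sign kept]
  = -(34 / 293)    [327 ≡ 34 mod 293]
  = (17 / 293)    [293 ≡ 5 mod 8 ⇒ (2 / 293) = -1]
  = (293 / 17)    [QR: 17 ≡ 1 mod 4, sign kept]
  = (4 / 17)    [293 ≡ 4 mod 17]
  = (1 / 17)    [17 ≡ 1 mod 8 ⇒ (2 / 17)^2 = +1]
  = 1    [(1 / 17) = 1]
Product: (1)·(1) = 1.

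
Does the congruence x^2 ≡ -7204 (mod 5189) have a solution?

yes

(-7204|5189)
  = (3174|5189)    [-7204 ≡ 3174 mod 5189]
  = -(1587|5189)    [5189 ≡ 5 mod 8 ⇒ (2|5189) = -1]
  = -(5189|1587)    [QR: 5189 ≡ 1 mod 4, sign kept]
  = -(428|1587)    [5189 ≡ 428 mod 1587]
  = -(107|1587)    [1587 ≡ 3 mod 8 ⇒ (2|1587)^2 = +1]
  = (1587|107)    [QR: both ≡ 3 mod 4, sign flips]
  = (89|107)    [1587 ≡ 89 mod 107]
  = (107|89)    [QR: 89 ≡ 1 mod 4, sign kept]
  = (18|89)    [107 ≡ 18 mod 89]
  = (9|89)    [89 ≡ 1 mod 8 ⇒ (2|89) = +1]
  = (89|9)    [QR: 9 ≡ 1 mod 4, sign kept]
  = (8|9)    [89 ≡ 8 mod 9]
  = (1|9)    [9 ≡ 1 mod 8 ⇒ (2|9)^3 = +1]
  = 1    [(1|9) = 1]
The Legendre symbol is 1, so x^2 ≡ -7204 (mod 5189) has solution.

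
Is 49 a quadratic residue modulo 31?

yes

Reduce the numerator: 49 ≡ 18 (mod 31), so (49|31) = (18|31).
Factor out 2: 18 = 2·9. Since 31 ≡ 7 (mod 8), (2|31) = +1. Now have (9|31).
9 ≡ 1 (mod 4), so quadratic reciprocity gives (9|31) = (31|9). Reduce: 31 ≡ 4 (mod 9). Now have (4|9).
Factor out 2: 4 = 2^2. Since 9 ≡ 1 (mod 8), (2|9) = +1, and (2|9)^2 = +1. Now have (1|9).
(1|9) = 1. Collecting the sign factors: 1.
(49|31) = 1, and 31 is prime, so 49 is a quadratic residue mod 31.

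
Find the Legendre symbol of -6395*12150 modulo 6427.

-1

By multiplicativity, (-6395·12150 / 6427) = (-6395 / 6427)·(12150 / 6427).
First factor (-6395 / 6427):
(-6395 / 6427)
  = -(6395 / 6427)    [6427 ≡ 3 mod 4 ⇒ (-1 / 6427) = -1]
  = (6427 / 6395)    [QR: both ≡ 3 mod 4, sign flips]
  = (32 / 6395)    [6427 ≡ 32 mod 6395]
  = -(1 / 6395)    [6395 ≡ 3 mod 8 ⇒ (2 / 6395)^5 = -1]
  = -1    [(1 / 6395) = 1]
Second factor (12150 / 6427):
(12150 / 6427)
  = (5723 / 6427)    [12150 ≡ 5723 mod 6427]
  = -(6427 / 5723)    [QR: both ≡ 3 mod 4, sign flips]
  = -(704 / 5723)    [6427 ≡ 704 mod 5723]
  = -(11 / 5723)    [5723 ≡ 3 mod 8 ⇒ (2 / 5723)^6 = +1]
  = (5723 / 11)    [QR: both ≡ 3 mod 4, sign flips]
  = (3 / 11)    [5723 ≡ 3 mod 11]
  = -(11 / 3)    [QR: both ≡ 3 mod 4, sign flips]
  = -(2 / 3)    [11 ≡ 2 mod 3]
  = (1 / 3)    [3 ≡ 3 mod 8 ⇒ (2 / 3) = -1]
  = 1    [(1 / 3) = 1]
Product: (-1)·(1) = -1.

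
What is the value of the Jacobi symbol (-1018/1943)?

-1

(-1018/1943)
  = -(1018/1943)    [1943 ≡ 3 mod 4 ⇒ (-1/1943) = -1]
  = -(509/1943)    [1943 ≡ 7 mod 8 ⇒ (2/1943) = +1]
  = -(1943/509)    [QR: 509 ≡ 1 mod 4, sign kept]
  = -(416/509)    [1943 ≡ 416 mod 509]
  = (13/509)    [509 ≡ 5 mod 8 ⇒ (2/509)^5 = -1]
  = (509/13)    [QR: 13 ≡ 1 mod 4, sign kept]
  = (2/13)    [509 ≡ 2 mod 13]
  = -(1/13)    [13 ≡ 5 mod 8 ⇒ (2/13) = -1]
  = -1    [(1/13) = 1]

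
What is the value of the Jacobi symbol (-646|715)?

1

(-646|715)
  = (69|715)    [-646 ≡ 69 mod 715]
  = (715|69)    [QR: 69 ≡ 1 mod 4, sign kept]
  = (25|69)    [715 ≡ 25 mod 69]
  = (69|25)    [QR: 25 ≡ 1 mod 4, sign kept]
  = (19|25)    [69 ≡ 19 mod 25]
  = (25|19)    [QR: 25 ≡ 1 mod 4, sign kept]
  = (6|19)    [25 ≡ 6 mod 19]
  = -(3|19)    [19 ≡ 3 mod 8 ⇒ (2|19) = -1]
  = (19|3)    [QR: both ≡ 3 mod 4, sign flips]
  = (1|3)    [19 ≡ 1 mod 3]
  = 1    [(1|3) = 1]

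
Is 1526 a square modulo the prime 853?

Reduce the numerator: 1526 ≡ 673 (mod 853), so (1526/853) = (673/853).
673 ≡ 1 (mod 4), so quadratic reciprocity gives (673/853) = (853/673). Reduce: 853 ≡ 180 (mod 673). Now have (180/673).
Factor out 2: 180 = 2^2·45. Since 673 ≡ 1 (mod 8), (2/673) = +1, and (2/673)^2 = +1. Now have (45/673).
45 ≡ 1 (mod 4), so quadratic reciprocity gives (45/673) = (673/45). Reduce: 673 ≡ 43 (mod 45). Now have (43/45).
45 ≡ 1 (mod 4), so quadratic reciprocity gives (43/45) = (45/43). Reduce: 45 ≡ 2 (mod 43). Now have (2/43).
Factor out 2: 2 = 2. Since 43 ≡ 3 (mod 8), (2/43) = -1. Now have -(1/43).
(1/43) = 1. Collecting the sign factors: -1.
(1526/853) = -1, and 853 is prime, so 1526 is not a quadratic residue mod 853.

no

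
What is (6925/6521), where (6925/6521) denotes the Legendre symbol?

Reduce the numerator: 6925 ≡ 404 (mod 6521), so (6925/6521) = (404/6521).
Factor out 2: 404 = 2^2·101. Since 6521 ≡ 1 (mod 8), (2/6521) = +1, and (2/6521)^2 = +1. Now have (101/6521).
101 ≡ 1 (mod 4), so quadratic reciprocity gives (101/6521) = (6521/101). Reduce: 6521 ≡ 57 (mod 101). Now have (57/101).
57 ≡ 1 (mod 4), so quadratic reciprocity gives (57/101) = (101/57). Reduce: 101 ≡ 44 (mod 57). Now have (44/57).
Factor out 2: 44 = 2^2·11. Since 57 ≡ 1 (mod 8), (2/57) = +1, and (2/57)^2 = +1. Now have (11/57).
57 ≡ 1 (mod 4), so quadratic reciprocity gives (11/57) = (57/11). Reduce: 57 ≡ 2 (mod 11). Now have (2/11).
Factor out 2: 2 = 2. Since 11 ≡ 3 (mod 8), (2/11) = -1. Now have -(1/11).
(1/11) = 1. Collecting the sign factors: -1.

-1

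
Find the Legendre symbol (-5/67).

1

(-5/67)
  = (62/67)    [-5 ≡ 62 mod 67]
  = -(31/67)    [67 ≡ 3 mod 8 ⇒ (2/67) = -1]
  = (67/31)    [QR: both ≡ 3 mod 4, sign flips]
  = (5/31)    [67 ≡ 5 mod 31]
  = (31/5)    [QR: 5 ≡ 1 mod 4, sign kept]
  = (1/5)    [31 ≡ 1 mod 5]
  = 1    [(1/5) = 1]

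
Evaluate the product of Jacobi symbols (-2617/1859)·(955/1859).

By multiplicativity, (-2617·955/1859) = (-2617/1859)·(955/1859).
First factor (-2617/1859):
Pull out -1: (-2617/1859) = (-1/1859)·(2617/1859). Since 1859 ≡ 3 (mod 4), (-1/1859) = -1. Now have -(2617/1859).
Reduce the numerator: 2617 ≡ 758 (mod 1859), so (2617/1859) = (758/1859).
Factor out 2: 758 = 2·379. Since 1859 ≡ 3 (mod 8), (2/1859) = -1. Now have (379/1859).
Both 379 ≡ 3 and 1859 ≡ 3 (mod 4), so reciprocity gives (379/1859) = -(1859/379). Reduce: 1859 ≡ 343 (mod 379). Now have -(343/379).
Both 343 ≡ 3 and 379 ≡ 3 (mod 4), so reciprocity gives (343/379) = -(379/343). Reduce: 379 ≡ 36 (mod 343). Now have (36/343).
Factor out 2: 36 = 2^2·9. Since 343 ≡ 7 (mod 8), (2/343) = +1, and (2/343)^2 = +1. Now have (9/343).
9 ≡ 1 (mod 4), so quadratic reciprocity gives (9/343) = (343/9). Reduce: 343 ≡ 1 (mod 9). Now have (1/9).
(1/9) = 1. Collecting the sign factors: 1.
Second factor (955/1859):
Both 955 ≡ 3 and 1859 ≡ 3 (mod 4), so reciprocity gives (955/1859) = -(1859/955). Reduce: 1859 ≡ 904 (mod 955). Now have -(904/955).
Factor out 2: 904 = 2^3·113. Since 955 ≡ 3 (mod 8), (2/955) = -1, and (2/955)^3 = -1. Now have (113/955).
113 ≡ 1 (mod 4), so quadratic reciprocity gives (113/955) = (955/113). Reduce: 955 ≡ 51 (mod 113). Now have (51/113).
113 ≡ 1 (mod 4), so quadratic reciprocity gives (51/113) = (113/51). Reduce: 113 ≡ 11 (mod 51). Now have (11/51).
Both 11 ≡ 3 and 51 ≡ 3 (mod 4), so reciprocity gives (11/51) = -(51/11). Reduce: 51 ≡ 7 (mod 11). Now have -(7/11).
Both 7 ≡ 3 and 11 ≡ 3 (mod 4), so reciprocity gives (7/11) = -(11/7). Reduce: 11 ≡ 4 (mod 7). Now have (4/7).
Factor out 2: 4 = 2^2. Since 7 ≡ 7 (mod 8), (2/7) = +1, and (2/7)^2 = +1. Now have (1/7).
(1/7) = 1. Collecting the sign factors: 1.
Product: (1)·(1) = 1.

1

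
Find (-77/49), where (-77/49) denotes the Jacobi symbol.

0

(-77/49)
  = (21/49)    [-77 ≡ 21 mod 49]
  = (49/21)    [QR: 21 ≡ 1 mod 4, sign kept]
  = (7/21)    [49 ≡ 7 mod 21]
  = (21/7)    [QR: 21 ≡ 1 mod 4, sign kept]
  = (0/7)    [21 ≡ 0 mod 7]
  = 0    [numerator 0, gcd > 1]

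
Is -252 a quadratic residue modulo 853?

no

(-252/853)
  = (601/853)    [-252 ≡ 601 mod 853]
  = (853/601)    [QR: 601 ≡ 1 mod 4, sign kept]
  = (252/601)    [853 ≡ 252 mod 601]
  = (63/601)    [601 ≡ 1 mod 8 ⇒ (2/601)^2 = +1]
  = (601/63)    [QR: 601 ≡ 1 mod 4, sign kept]
  = (34/63)    [601 ≡ 34 mod 63]
  = (17/63)    [63 ≡ 7 mod 8 ⇒ (2/63) = +1]
  = (63/17)    [QR: 17 ≡ 1 mod 4, sign kept]
  = (12/17)    [63 ≡ 12 mod 17]
  = (3/17)    [17 ≡ 1 mod 8 ⇒ (2/17)^2 = +1]
  = (17/3)    [QR: 17 ≡ 1 mod 4, sign kept]
  = (2/3)    [17 ≡ 2 mod 3]
  = -(1/3)    [3 ≡ 3 mod 8 ⇒ (2/3) = -1]
  = -1    [(1/3) = 1]
The Legendre symbol is -1, so x^2 ≡ -252 (mod 853) has no solution.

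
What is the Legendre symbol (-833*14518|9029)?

1

By multiplicativity, (-833·14518|9029) = (-833|9029)·(14518|9029).
First factor (-833|9029):
Pull out -1: (-833|9029) = (-1|9029)·(833|9029). Since 9029 ≡ 1 (mod 4), (-1|9029) = +1. Now have (833|9029).
833 ≡ 1 (mod 4), so quadratic reciprocity gives (833|9029) = (9029|833). Reduce: 9029 ≡ 699 (mod 833). Now have (699|833).
833 ≡ 1 (mod 4), so quadratic reciprocity gives (699|833) = (833|699). Reduce: 833 ≡ 134 (mod 699). Now have (134|699).
Factor out 2: 134 = 2·67. Since 699 ≡ 3 (mod 8), (2|699) = -1. Now have -(67|699).
Both 67 ≡ 3 and 699 ≡ 3 (mod 4), so reciprocity gives (67|699) = -(699|67). Reduce: 699 ≡ 29 (mod 67). Now have (29|67).
29 ≡ 1 (mod 4), so quadratic reciprocity gives (29|67) = (67|29). Reduce: 67 ≡ 9 (mod 29). Now have (9|29).
9 ≡ 1 (mod 4), so quadratic reciprocity gives (9|29) = (29|9). Reduce: 29 ≡ 2 (mod 9). Now have (2|9).
Factor out 2: 2 = 2. Since 9 ≡ 1 (mod 8), (2|9) = +1. Now have (1|9).
(1|9) = 1. Collecting the sign factors: 1.
Second factor (14518|9029):
Reduce the numerator: 14518 ≡ 5489 (mod 9029), so (14518|9029) = (5489|9029).
5489 ≡ 1 (mod 4), so quadratic reciprocity gives (5489|9029) = (9029|5489). Reduce: 9029 ≡ 3540 (mod 5489). Now have (3540|5489).
Factor out 2: 3540 = 2^2·885. Since 5489 ≡ 1 (mod 8), (2|5489) = +1, and (2|5489)^2 = +1. Now have (885|5489).
885 ≡ 1 (mod 4), so quadratic reciprocity gives (885|5489) = (5489|885). Reduce: 5489 ≡ 179 (mod 885). Now have (179|885).
885 ≡ 1 (mod 4), so quadratic reciprocity gives (179|885) = (885|179). Reduce: 885 ≡ 169 (mod 179). Now have (169|179).
169 ≡ 1 (mod 4), so quadratic reciprocity gives (169|179) = (179|169). Reduce: 179 ≡ 10 (mod 169). Now have (10|169).
Factor out 2: 10 = 2·5. Since 169 ≡ 1 (mod 8), (2|169) = +1. Now have (5|169).
5 ≡ 1 (mod 4), so quadratic reciprocity gives (5|169) = (169|5). Reduce: 169 ≡ 4 (mod 5). Now have (4|5).
Factor out 2: 4 = 2^2. Since 5 ≡ 5 (mod 8), (2|5) = -1, and (2|5)^2 = +1. Now have (1|5).
(1|5) = 1. Collecting the sign factors: 1.
Product: (1)·(1) = 1.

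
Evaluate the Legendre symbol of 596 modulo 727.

(596 / 727)
  = (149 / 727)    [727 ≡ 7 mod 8 ⇒ (2 / 727)^2 = +1]
  = (727 / 149)    [QR: 149 ≡ 1 mod 4, sign kept]
  = (131 / 149)    [727 ≡ 131 mod 149]
  = (149 / 131)    [QR: 149 ≡ 1 mod 4, sign kept]
  = (18 / 131)    [149 ≡ 18 mod 131]
  = -(9 / 131)    [131 ≡ 3 mod 8 ⇒ (2 / 131) = -1]
  = -(131 / 9)    [QR: 9 ≡ 1 mod 4, sign kept]
  = -(5 / 9)    [131 ≡ 5 mod 9]
  = -(9 / 5)    [QR: 5 ≡ 1 mod 4, sign kept]
  = -(4 / 5)    [9 ≡ 4 mod 5]
  = -(1 / 5)    [5 ≡ 5 mod 8 ⇒ (2 / 5)^2 = +1]
  = -1    [(1 / 5) = 1]

-1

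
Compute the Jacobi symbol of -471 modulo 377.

1

(-471/377)
  = (283/377)    [-471 ≡ 283 mod 377]
  = (377/283)    [QR: 377 ≡ 1 mod 4, sign kept]
  = (94/283)    [377 ≡ 94 mod 283]
  = -(47/283)    [283 ≡ 3 mod 8 ⇒ (2/283) = -1]
  = (283/47)    [QR: both ≡ 3 mod 4, sign flips]
  = (1/47)    [283 ≡ 1 mod 47]
  = 1    [(1/47) = 1]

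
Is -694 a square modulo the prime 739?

Reduce the numerator: -694 ≡ 45 (mod 739), so (-694|739) = (45|739).
45 ≡ 1 (mod 4), so quadratic reciprocity gives (45|739) = (739|45). Reduce: 739 ≡ 19 (mod 45). Now have (19|45).
45 ≡ 1 (mod 4), so quadratic reciprocity gives (19|45) = (45|19). Reduce: 45 ≡ 7 (mod 19). Now have (7|19).
Both 7 ≡ 3 and 19 ≡ 3 (mod 4), so reciprocity gives (7|19) = -(19|7). Reduce: 19 ≡ 5 (mod 7). Now have -(5|7).
5 ≡ 1 (mod 4), so quadratic reciprocity gives (5|7) = (7|5). Reduce: 7 ≡ 2 (mod 5). Now have -(2|5).
Factor out 2: 2 = 2. Since 5 ≡ 5 (mod 8), (2|5) = -1. Now have (1|5).
(1|5) = 1. Collecting the sign factors: 1.
(-694|739) = 1, and 739 is prime, so -694 is a quadratic residue mod 739.

yes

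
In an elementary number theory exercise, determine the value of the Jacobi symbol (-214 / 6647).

(-214 / 6647)
  = (6433 / 6647)    [-214 ≡ 6433 mod 6647]
  = (6647 / 6433)    [QR: 6433 ≡ 1 mod 4, sign kept]
  = (214 / 6433)    [6647 ≡ 214 mod 6433]
  = (107 / 6433)    [6433 ≡ 1 mod 8 ⇒ (2 / 6433) = +1]
  = (6433 / 107)    [QR: 6433 ≡ 1 mod 4, sign kept]
  = (13 / 107)    [6433 ≡ 13 mod 107]
  = (107 / 13)    [QR: 13 ≡ 1 mod 4, sign kept]
  = (3 / 13)    [107 ≡ 3 mod 13]
  = (13 / 3)    [QR: 13 ≡ 1 mod 4, sign kept]
  = (1 / 3)    [13 ≡ 1 mod 3]
  = 1    [(1 / 3) = 1]

1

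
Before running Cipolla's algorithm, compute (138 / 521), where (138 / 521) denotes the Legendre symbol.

1

Factor out 2: 138 = 2·69. Since 521 ≡ 1 (mod 8), (2 / 521) = +1. Now have (69 / 521).
69 ≡ 1 (mod 4), so quadratic reciprocity gives (69 / 521) = (521 / 69). Reduce: 521 ≡ 38 (mod 69). Now have (38 / 69).
Factor out 2: 38 = 2·19. Since 69 ≡ 5 (mod 8), (2 / 69) = -1. Now have -(19 / 69).
69 ≡ 1 (mod 4), so quadratic reciprocity gives (19 / 69) = (69 / 19). Reduce: 69 ≡ 12 (mod 19). Now have -(12 / 19).
Factor out 2: 12 = 2^2·3. Since 19 ≡ 3 (mod 8), (2 / 19) = -1, and (2 / 19)^2 = +1. Now have -(3 / 19).
Both 3 ≡ 3 and 19 ≡ 3 (mod 4), so reciprocity gives (3 / 19) = -(19 / 3). Reduce: 19 ≡ 1 (mod 3). Now have (1 / 3).
(1 / 3) = 1. Collecting the sign factors: 1.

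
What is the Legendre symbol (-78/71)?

(-78/71)
  = (64/71)    [-78 ≡ 64 mod 71]
  = (1/71)    [71 ≡ 7 mod 8 ⇒ (2/71)^6 = +1]
  = 1    [(1/71) = 1]

1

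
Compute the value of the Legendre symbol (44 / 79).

(44 / 79)
  = (11 / 79)    [79 ≡ 7 mod 8 ⇒ (2 / 79)^2 = +1]
  = -(79 / 11)    [QR: both ≡ 3 mod 4, sign flips]
  = -(2 / 11)    [79 ≡ 2 mod 11]
  = (1 / 11)    [11 ≡ 3 mod 8 ⇒ (2 / 11) = -1]
  = 1    [(1 / 11) = 1]

1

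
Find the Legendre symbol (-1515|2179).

(-1515|2179)
  = (664|2179)    [-1515 ≡ 664 mod 2179]
  = -(83|2179)    [2179 ≡ 3 mod 8 ⇒ (2|2179)^3 = -1]
  = (2179|83)    [QR: both ≡ 3 mod 4, sign flips]
  = (21|83)    [2179 ≡ 21 mod 83]
  = (83|21)    [QR: 21 ≡ 1 mod 4, sign kept]
  = (20|21)    [83 ≡ 20 mod 21]
  = (5|21)    [21 ≡ 5 mod 8 ⇒ (2|21)^2 = +1]
  = (21|5)    [QR: 5 ≡ 1 mod 4, sign kept]
  = (1|5)    [21 ≡ 1 mod 5]
  = 1    [(1|5) = 1]

1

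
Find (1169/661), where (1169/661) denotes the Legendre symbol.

1

Reduce the numerator: 1169 ≡ 508 (mod 661), so (1169/661) = (508/661).
Factor out 2: 508 = 2^2·127. Since 661 ≡ 5 (mod 8), (2/661) = -1, and (2/661)^2 = +1. Now have (127/661).
661 ≡ 1 (mod 4), so quadratic reciprocity gives (127/661) = (661/127). Reduce: 661 ≡ 26 (mod 127). Now have (26/127).
Factor out 2: 26 = 2·13. Since 127 ≡ 7 (mod 8), (2/127) = +1. Now have (13/127).
13 ≡ 1 (mod 4), so quadratic reciprocity gives (13/127) = (127/13). Reduce: 127 ≡ 10 (mod 13). Now have (10/13).
Factor out 2: 10 = 2·5. Since 13 ≡ 5 (mod 8), (2/13) = -1. Now have -(5/13).
5 ≡ 1 (mod 4), so quadratic reciprocity gives (5/13) = (13/5). Reduce: 13 ≡ 3 (mod 5). Now have -(3/5).
5 ≡ 1 (mod 4), so quadratic reciprocity gives (3/5) = (5/3). Reduce: 5 ≡ 2 (mod 3). Now have -(2/3).
Factor out 2: 2 = 2. Since 3 ≡ 3 (mod 8), (2/3) = -1. Now have (1/3).
(1/3) = 1. Collecting the sign factors: 1.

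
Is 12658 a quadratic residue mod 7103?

Reduce the numerator: 12658 ≡ 5555 (mod 7103), so (12658/7103) = (5555/7103).
Both 5555 ≡ 3 and 7103 ≡ 3 (mod 4), so reciprocity gives (5555/7103) = -(7103/5555). Reduce: 7103 ≡ 1548 (mod 5555). Now have -(1548/5555).
Factor out 2: 1548 = 2^2·387. Since 5555 ≡ 3 (mod 8), (2/5555) = -1, and (2/5555)^2 = +1. Now have -(387/5555).
Both 387 ≡ 3 and 5555 ≡ 3 (mod 4), so reciprocity gives (387/5555) = -(5555/387). Reduce: 5555 ≡ 137 (mod 387). Now have (137/387).
137 ≡ 1 (mod 4), so quadratic reciprocity gives (137/387) = (387/137). Reduce: 387 ≡ 113 (mod 137). Now have (113/137).
113 ≡ 1 (mod 4), so quadratic reciprocity gives (113/137) = (137/113). Reduce: 137 ≡ 24 (mod 113). Now have (24/113).
Factor out 2: 24 = 2^3·3. Since 113 ≡ 1 (mod 8), (2/113) = +1, and (2/113)^3 = +1. Now have (3/113).
113 ≡ 1 (mod 4), so quadratic reciprocity gives (3/113) = (113/3). Reduce: 113 ≡ 2 (mod 3). Now have (2/3).
Factor out 2: 2 = 2. Since 3 ≡ 3 (mod 8), (2/3) = -1. Now have -(1/3).
(1/3) = 1. Collecting the sign factors: -1.
The Legendre symbol is -1, so x^2 ≡ 12658 (mod 7103) has no solution.

no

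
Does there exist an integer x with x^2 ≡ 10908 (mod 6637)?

Reduce the numerator: 10908 ≡ 4271 (mod 6637), so (10908/6637) = (4271/6637).
6637 ≡ 1 (mod 4), so quadratic reciprocity gives (4271/6637) = (6637/4271). Reduce: 6637 ≡ 2366 (mod 4271). Now have (2366/4271).
Factor out 2: 2366 = 2·1183. Since 4271 ≡ 7 (mod 8), (2/4271) = +1. Now have (1183/4271).
Both 1183 ≡ 3 and 4271 ≡ 3 (mod 4), so reciprocity gives (1183/4271) = -(4271/1183). Reduce: 4271 ≡ 722 (mod 1183). Now have -(722/1183).
Factor out 2: 722 = 2·361. Since 1183 ≡ 7 (mod 8), (2/1183) = +1. Now have -(361/1183).
361 ≡ 1 (mod 4), so quadratic reciprocity gives (361/1183) = (1183/361). Reduce: 1183 ≡ 100 (mod 361). Now have -(100/361).
Factor out 2: 100 = 2^2·25. Since 361 ≡ 1 (mod 8), (2/361) = +1, and (2/361)^2 = +1. Now have -(25/361).
25 ≡ 1 (mod 4), so quadratic reciprocity gives (25/361) = (361/25). Reduce: 361 ≡ 11 (mod 25). Now have -(11/25).
25 ≡ 1 (mod 4), so quadratic reciprocity gives (11/25) = (25/11). Reduce: 25 ≡ 3 (mod 11). Now have -(3/11).
Both 3 ≡ 3 and 11 ≡ 3 (mod 4), so reciprocity gives (3/11) = -(11/3). Reduce: 11 ≡ 2 (mod 3). Now have (2/3).
Factor out 2: 2 = 2. Since 3 ≡ 3 (mod 8), (2/3) = -1. Now have -(1/3).
(1/3) = 1. Collecting the sign factors: -1.
(10908/6637) = -1, and 6637 is prime, so 10908 is not a quadratic residue mod 6637.

no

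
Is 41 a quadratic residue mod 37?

yes

(41|37)
  = (4|37)    [41 ≡ 4 mod 37]
  = (1|37)    [37 ≡ 5 mod 8 ⇒ (2|37)^2 = +1]
  = 1    [(1|37) = 1]
(41|37) = 1, and 37 is prime, so 41 is a quadratic residue mod 37.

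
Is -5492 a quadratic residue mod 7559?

yes

(-5492/7559)
  = (2067/7559)    [-5492 ≡ 2067 mod 7559]
  = -(7559/2067)    [QR: both ≡ 3 mod 4, sign flips]
  = -(1358/2067)    [7559 ≡ 1358 mod 2067]
  = (679/2067)    [2067 ≡ 3 mod 8 ⇒ (2/2067) = -1]
  = -(2067/679)    [QR: both ≡ 3 mod 4, sign flips]
  = -(30/679)    [2067 ≡ 30 mod 679]
  = -(15/679)    [679 ≡ 7 mod 8 ⇒ (2/679) = +1]
  = (679/15)    [QR: both ≡ 3 mod 4, sign flips]
  = (4/15)    [679 ≡ 4 mod 15]
  = (1/15)    [15 ≡ 7 mod 8 ⇒ (2/15)^2 = +1]
  = 1    [(1/15) = 1]
(-5492/7559) = 1, and 7559 is prime, so -5492 is a quadratic residue mod 7559.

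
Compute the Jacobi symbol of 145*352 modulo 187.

0

By multiplicativity, (145·352|187) = (145|187)·(352|187).
First factor (145|187):
145 ≡ 1 (mod 4), so quadratic reciprocity gives (145|187) = (187|145). Reduce: 187 ≡ 42 (mod 145). Now have (42|145).
Factor out 2: 42 = 2·21. Since 145 ≡ 1 (mod 8), (2|145) = +1. Now have (21|145).
21 ≡ 1 (mod 4), so quadratic reciprocity gives (21|145) = (145|21). Reduce: 145 ≡ 19 (mod 21). Now have (19|21).
21 ≡ 1 (mod 4), so quadratic reciprocity gives (19|21) = (21|19). Reduce: 21 ≡ 2 (mod 19). Now have (2|19).
Factor out 2: 2 = 2. Since 19 ≡ 3 (mod 8), (2|19) = -1. Now have -(1|19).
(1|19) = 1. Collecting the sign factors: -1.
Second factor (352|187):
Reduce the numerator: 352 ≡ 165 (mod 187), so (352|187) = (165|187).
165 ≡ 1 (mod 4), so quadratic reciprocity gives (165|187) = (187|165). Reduce: 187 ≡ 22 (mod 165). Now have (22|165).
Factor out 2: 22 = 2·11. Since 165 ≡ 5 (mod 8), (2|165) = -1. Now have -(11|165).
165 ≡ 1 (mod 4), so quadratic reciprocity gives (11|165) = (165|11). Reduce: 165 ≡ 0 (mod 11). Now have -(0|11).
The numerator is now 0 with denominator 11 > 1: the symbol is 0.
Product: (-1)·(0) = 0.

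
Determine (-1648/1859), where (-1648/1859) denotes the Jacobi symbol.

-1

Reduce the numerator: -1648 ≡ 211 (mod 1859), so (-1648/1859) = (211/1859).
Both 211 ≡ 3 and 1859 ≡ 3 (mod 4), so reciprocity gives (211/1859) = -(1859/211). Reduce: 1859 ≡ 171 (mod 211). Now have -(171/211).
Both 171 ≡ 3 and 211 ≡ 3 (mod 4), so reciprocity gives (171/211) = -(211/171). Reduce: 211 ≡ 40 (mod 171). Now have (40/171).
Factor out 2: 40 = 2^3·5. Since 171 ≡ 3 (mod 8), (2/171) = -1, and (2/171)^3 = -1. Now have -(5/171).
5 ≡ 1 (mod 4), so quadratic reciprocity gives (5/171) = (171/5). Reduce: 171 ≡ 1 (mod 5). Now have -(1/5).
(1/5) = 1. Collecting the sign factors: -1.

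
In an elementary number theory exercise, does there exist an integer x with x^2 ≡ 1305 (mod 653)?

yes

(1305/653)
  = (652/653)    [1305 ≡ 652 mod 653]
  = (163/653)    [653 ≡ 5 mod 8 ⇒ (2/653)^2 = +1]
  = (653/163)    [QR: 653 ≡ 1 mod 4, sign kept]
  = (1/163)    [653 ≡ 1 mod 163]
  = 1    [(1/163) = 1]
The Legendre symbol is 1, so x^2 ≡ 1305 (mod 653) has solution.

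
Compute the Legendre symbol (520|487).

(520|487)
  = (33|487)    [520 ≡ 33 mod 487]
  = (487|33)    [QR: 33 ≡ 1 mod 4, sign kept]
  = (25|33)    [487 ≡ 25 mod 33]
  = (33|25)    [QR: 25 ≡ 1 mod 4, sign kept]
  = (8|25)    [33 ≡ 8 mod 25]
  = (1|25)    [25 ≡ 1 mod 8 ⇒ (2|25)^3 = +1]
  = 1    [(1|25) = 1]

1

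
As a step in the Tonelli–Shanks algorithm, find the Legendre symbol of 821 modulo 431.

-1

(821/431)
  = (390/431)    [821 ≡ 390 mod 431]
  = (195/431)    [431 ≡ 7 mod 8 ⇒ (2/431) = +1]
  = -(431/195)    [QR: both ≡ 3 mod 4, sign flips]
  = -(41/195)    [431 ≡ 41 mod 195]
  = -(195/41)    [QR: 41 ≡ 1 mod 4, sign kept]
  = -(31/41)    [195 ≡ 31 mod 41]
  = -(41/31)    [QR: 41 ≡ 1 mod 4, sign kept]
  = -(10/31)    [41 ≡ 10 mod 31]
  = -(5/31)    [31 ≡ 7 mod 8 ⇒ (2/31) = +1]
  = -(31/5)    [QR: 5 ≡ 1 mod 4, sign kept]
  = -(1/5)    [31 ≡ 1 mod 5]
  = -1    [(1/5) = 1]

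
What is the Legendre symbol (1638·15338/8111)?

-1

By multiplicativity, (1638·15338/8111) = (1638/8111)·(15338/8111).
First factor (1638/8111):
(1638/8111)
  = (819/8111)    [8111 ≡ 7 mod 8 ⇒ (2/8111) = +1]
  = -(8111/819)    [QR: both ≡ 3 mod 4, sign flips]
  = -(740/819)    [8111 ≡ 740 mod 819]
  = -(185/819)    [819 ≡ 3 mod 8 ⇒ (2/819)^2 = +1]
  = -(819/185)    [QR: 185 ≡ 1 mod 4, sign kept]
  = -(79/185)    [819 ≡ 79 mod 185]
  = -(185/79)    [QR: 185 ≡ 1 mod 4, sign kept]
  = -(27/79)    [185 ≡ 27 mod 79]
  = (79/27)    [QR: both ≡ 3 mod 4, sign flips]
  = (25/27)    [79 ≡ 25 mod 27]
  = (27/25)    [QR: 25 ≡ 1 mod 4, sign kept]
  = (2/25)    [27 ≡ 2 mod 25]
  = (1/25)    [25 ≡ 1 mod 8 ⇒ (2/25) = +1]
  = 1    [(1/25) = 1]
Second factor (15338/8111):
(15338/8111)
  = (7227/8111)    [15338 ≡ 7227 mod 8111]
  = -(8111/7227)    [QR: both ≡ 3 mod 4, sign flips]
  = -(884/7227)    [8111 ≡ 884 mod 7227]
  = -(221/7227)    [7227 ≡ 3 mod 8 ⇒ (2/7227)^2 = +1]
  = -(7227/221)    [QR: 221 ≡ 1 mod 4, sign kept]
  = -(155/221)    [7227 ≡ 155 mod 221]
  = -(221/155)    [QR: 221 ≡ 1 mod 4, sign kept]
  = -(66/155)    [221 ≡ 66 mod 155]
  = (33/155)    [155 ≡ 3 mod 8 ⇒ (2/155) = -1]
  = (155/33)    [QR: 33 ≡ 1 mod 4, sign kept]
  = (23/33)    [155 ≡ 23 mod 33]
  = (33/23)    [QR: 33 ≡ 1 mod 4, sign kept]
  = (10/23)    [33 ≡ 10 mod 23]
  = (5/23)    [23 ≡ 7 mod 8 ⇒ (2/23) = +1]
  = (23/5)    [QR: 5 ≡ 1 mod 4, sign kept]
  = (3/5)    [23 ≡ 3 mod 5]
  = (5/3)    [QR: 5 ≡ 1 mod 4, sign kept]
  = (2/3)    [5 ≡ 2 mod 3]
  = -(1/3)    [3 ≡ 3 mod 8 ⇒ (2/3) = -1]
  = -1    [(1/3) = 1]
Product: (1)·(-1) = -1.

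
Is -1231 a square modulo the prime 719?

no

(-1231/719)
  = -(1231/719)    [719 ≡ 3 mod 4 ⇒ (-1/719) = -1]
  = -(512/719)    [1231 ≡ 512 mod 719]
  = -(1/719)    [719 ≡ 7 mod 8 ⇒ (2/719)^9 = +1]
  = -1    [(1/719) = 1]
(-1231/719) = -1, and 719 is prime, so -1231 is not a quadratic residue mod 719.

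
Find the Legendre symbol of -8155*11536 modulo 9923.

-1

By multiplicativity, (-8155·11536 / 9923) = (-8155 / 9923)·(11536 / 9923).
First factor (-8155 / 9923):
Reduce the numerator: -8155 ≡ 1768 (mod 9923), so (-8155 / 9923) = (1768 / 9923).
Factor out 2: 1768 = 2^3·221. Since 9923 ≡ 3 (mod 8), (2 / 9923) = -1, and (2 / 9923)^3 = -1. Now have -(221 / 9923).
221 ≡ 1 (mod 4), so quadratic reciprocity gives (221 / 9923) = (9923 / 221). Reduce: 9923 ≡ 199 (mod 221). Now have -(199 / 221).
221 ≡ 1 (mod 4), so quadratic reciprocity gives (199 / 221) = (221 / 199). Reduce: 221 ≡ 22 (mod 199). Now have -(22 / 199).
Factor out 2: 22 = 2·11. Since 199 ≡ 7 (mod 8), (2 / 199) = +1. Now have -(11 / 199).
Both 11 ≡ 3 and 199 ≡ 3 (mod 4), so reciprocity gives (11 / 199) = -(199 / 11). Reduce: 199 ≡ 1 (mod 11). Now have (1 / 11).
(1 / 11) = 1. Collecting the sign factors: 1.
Second factor (11536 / 9923):
Reduce the numerator: 11536 ≡ 1613 (mod 9923), so (11536 / 9923) = (1613 / 9923).
1613 ≡ 1 (mod 4), so quadratic reciprocity gives (1613 / 9923) = (9923 / 1613). Reduce: 9923 ≡ 245 (mod 1613). Now have (245 / 1613).
245 ≡ 1 (mod 4), so quadratic reciprocity gives (245 / 1613) = (1613 / 245). Reduce: 1613 ≡ 143 (mod 245). Now have (143 / 245).
245 ≡ 1 (mod 4), so quadratic reciprocity gives (143 / 245) = (245 / 143). Reduce: 245 ≡ 102 (mod 143). Now have (102 / 143).
Factor out 2: 102 = 2·51. Since 143 ≡ 7 (mod 8), (2 / 143) = +1. Now have (51 / 143).
Both 51 ≡ 3 and 143 ≡ 3 (mod 4), so reciprocity gives (51 / 143) = -(143 / 51). Reduce: 143 ≡ 41 (mod 51). Now have -(41 / 51).
41 ≡ 1 (mod 4), so quadratic reciprocity gives (41 / 51) = (51 / 41). Reduce: 51 ≡ 10 (mod 41). Now have -(10 / 41).
Factor out 2: 10 = 2·5. Since 41 ≡ 1 (mod 8), (2 / 41) = +1. Now have -(5 / 41).
5 ≡ 1 (mod 4), so quadratic reciprocity gives (5 / 41) = (41 / 5). Reduce: 41 ≡ 1 (mod 5). Now have -(1 / 5).
(1 / 5) = 1. Collecting the sign factors: -1.
Product: (1)·(-1) = -1.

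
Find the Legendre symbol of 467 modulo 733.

(467/733)
  = (733/467)    [QR: 733 ≡ 1 mod 4, sign kept]
  = (266/467)    [733 ≡ 266 mod 467]
  = -(133/467)    [467 ≡ 3 mod 8 ⇒ (2/467) = -1]
  = -(467/133)    [QR: 133 ≡ 1 mod 4, sign kept]
  = -(68/133)    [467 ≡ 68 mod 133]
  = -(17/133)    [133 ≡ 5 mod 8 ⇒ (2/133)^2 = +1]
  = -(133/17)    [QR: 17 ≡ 1 mod 4, sign kept]
  = -(14/17)    [133 ≡ 14 mod 17]
  = -(7/17)    [17 ≡ 1 mod 8 ⇒ (2/17) = +1]
  = -(17/7)    [QR: 17 ≡ 1 mod 4, sign kept]
  = -(3/7)    [17 ≡ 3 mod 7]
  = (7/3)    [QR: both ≡ 3 mod 4, sign flips]
  = (1/3)    [7 ≡ 1 mod 3]
  = 1    [(1/3) = 1]

1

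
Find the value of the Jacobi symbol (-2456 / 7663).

Pull out -1: (-2456 / 7663) = (-1 / 7663)·(2456 / 7663). Since 7663 ≡ 3 (mod 4), (-1 / 7663) = -1. Now have -(2456 / 7663).
Factor out 2: 2456 = 2^3·307. Since 7663 ≡ 7 (mod 8), (2 / 7663) = +1, and (2 / 7663)^3 = +1. Now have -(307 / 7663).
Both 307 ≡ 3 and 7663 ≡ 3 (mod 4), so reciprocity gives (307 / 7663) = -(7663 / 307). Reduce: 7663 ≡ 295 (mod 307). Now have (295 / 307).
Both 295 ≡ 3 and 307 ≡ 3 (mod 4), so reciprocity gives (295 / 307) = -(307 / 295). Reduce: 307 ≡ 12 (mod 295). Now have -(12 / 295).
Factor out 2: 12 = 2^2·3. Since 295 ≡ 7 (mod 8), (2 / 295) = +1, and (2 / 295)^2 = +1. Now have -(3 / 295).
Both 3 ≡ 3 and 295 ≡ 3 (mod 4), so reciprocity gives (3 / 295) = -(295 / 3). Reduce: 295 ≡ 1 (mod 3). Now have (1 / 3).
(1 / 3) = 1. Collecting the sign factors: 1.

1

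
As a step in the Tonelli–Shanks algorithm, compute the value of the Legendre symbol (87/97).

(87/97)
  = (97/87)    [QR: 97 ≡ 1 mod 4, sign kept]
  = (10/87)    [97 ≡ 10 mod 87]
  = (5/87)    [87 ≡ 7 mod 8 ⇒ (2/87) = +1]
  = (87/5)    [QR: 5 ≡ 1 mod 4, sign kept]
  = (2/5)    [87 ≡ 2 mod 5]
  = -(1/5)    [5 ≡ 5 mod 8 ⇒ (2/5) = -1]
  = -1    [(1/5) = 1]

-1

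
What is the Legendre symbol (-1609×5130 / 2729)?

-1

By multiplicativity, (-1609·5130 / 2729) = (-1609 / 2729)·(5130 / 2729).
First factor (-1609 / 2729):
(-1609 / 2729)
  = (1609 / 2729)    [2729 ≡ 1 mod 4 ⇒ (-1 / 2729) = +1]
  = (2729 / 1609)    [QR: 1609 ≡ 1 mod 4, sign kept]
  = (1120 / 1609)    [2729 ≡ 1120 mod 1609]
  = (35 / 1609)    [1609 ≡ 1 mod 8 ⇒ (2 / 1609)^5 = +1]
  = (1609 / 35)    [QR: 1609 ≡ 1 mod 4, sign kept]
  = (34 / 35)    [1609 ≡ 34 mod 35]
  = -(17 / 35)    [35 ≡ 3 mod 8 ⇒ (2 / 35) = -1]
  = -(35 / 17)    [QR: 17 ≡ 1 mod 4, sign kept]
  = -(1 / 17)    [35 ≡ 1 mod 17]
  = -1    [(1 / 17) = 1]
Second factor (5130 / 2729):
(5130 / 2729)
  = (2401 / 2729)    [5130 ≡ 2401 mod 2729]
  = (2729 / 2401)    [QR: 2401 ≡ 1 mod 4, sign kept]
  = (328 / 2401)    [2729 ≡ 328 mod 2401]
  = (41 / 2401)    [2401 ≡ 1 mod 8 ⇒ (2 / 2401)^3 = +1]
  = (2401 / 41)    [QR: 41 ≡ 1 mod 4, sign kept]
  = (23 / 41)    [2401 ≡ 23 mod 41]
  = (41 / 23)    [QR: 41 ≡ 1 mod 4, sign kept]
  = (18 / 23)    [41 ≡ 18 mod 23]
  = (9 / 23)    [23 ≡ 7 mod 8 ⇒ (2 / 23) = +1]
  = (23 / 9)    [QR: 9 ≡ 1 mod 4, sign kept]
  = (5 / 9)    [23 ≡ 5 mod 9]
  = (9 / 5)    [QR: 5 ≡ 1 mod 4, sign kept]
  = (4 / 5)    [9 ≡ 4 mod 5]
  = (1 / 5)    [5 ≡ 5 mod 8 ⇒ (2 / 5)^2 = +1]
  = 1    [(1 / 5) = 1]
Product: (-1)·(1) = -1.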